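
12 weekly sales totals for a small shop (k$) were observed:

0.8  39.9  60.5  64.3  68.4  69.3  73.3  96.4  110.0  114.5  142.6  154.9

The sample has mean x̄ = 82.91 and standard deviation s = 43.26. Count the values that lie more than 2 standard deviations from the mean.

Cutoffs: x̄ ± 2s = [-3.61, 169.43].
Every value lies within the cutoffs.

0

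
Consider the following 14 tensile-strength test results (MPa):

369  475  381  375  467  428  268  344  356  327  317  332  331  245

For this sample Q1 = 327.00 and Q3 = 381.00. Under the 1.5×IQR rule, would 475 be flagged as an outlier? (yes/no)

yes

IQR = Q3 − Q1 = 381.00 − 327.00 = 54.00.
Lower fence = Q1 − 1.5·IQR = 327.00 − 81.00 = 246.00.
Upper fence = Q3 + 1.5·IQR = 381.00 + 81.00 = 462.00.
475 lies above the upper fence.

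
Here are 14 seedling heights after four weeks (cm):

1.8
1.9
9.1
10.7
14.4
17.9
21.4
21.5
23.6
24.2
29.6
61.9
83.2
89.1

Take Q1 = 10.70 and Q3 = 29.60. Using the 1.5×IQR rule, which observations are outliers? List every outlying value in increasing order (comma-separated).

IQR = Q3 − Q1 = 29.60 − 10.70 = 18.90.
Lower fence = Q1 − 1.5·IQR = 10.70 − 28.35 = -17.65.
Upper fence = Q3 + 1.5·IQR = 29.60 + 28.35 = 57.95.
61.9 > 57.95 → outlier.
83.2 > 57.95 → outlier.
89.1 > 57.95 → outlier.
All remaining values lie within [-17.65, 57.95].

61.9, 83.2, 89.1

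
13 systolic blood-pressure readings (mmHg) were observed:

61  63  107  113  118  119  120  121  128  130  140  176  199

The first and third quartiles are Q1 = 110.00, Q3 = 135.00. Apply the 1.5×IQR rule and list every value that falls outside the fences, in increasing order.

61, 63, 176, 199

IQR = Q3 − Q1 = 135.00 − 110.00 = 25.00.
Lower fence = Q1 − 1.5·IQR = 110.00 − 37.50 = 72.50.
Upper fence = Q3 + 1.5·IQR = 135.00 + 37.50 = 172.50.
61 < 72.50 → outlier.
63 < 72.50 → outlier.
176 > 172.50 → outlier.
199 > 172.50 → outlier.
All remaining values lie within [72.50, 172.50].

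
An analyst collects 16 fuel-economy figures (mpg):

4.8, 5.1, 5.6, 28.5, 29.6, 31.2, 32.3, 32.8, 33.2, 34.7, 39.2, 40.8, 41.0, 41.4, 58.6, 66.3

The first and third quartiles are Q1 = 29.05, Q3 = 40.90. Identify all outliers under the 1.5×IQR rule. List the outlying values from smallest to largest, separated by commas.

4.8, 5.1, 5.6, 66.3

IQR = Q3 − Q1 = 40.90 − 29.05 = 11.85.
Lower fence = Q1 − 1.5·IQR = 29.05 − 17.775 = 11.275.
Upper fence = Q3 + 1.5·IQR = 40.90 + 17.775 = 58.675.
4.8 < 11.275 → outlier.
5.1 < 11.275 → outlier.
5.6 < 11.275 → outlier.
66.3 > 58.675 → outlier.
All remaining values lie within [11.275, 58.675].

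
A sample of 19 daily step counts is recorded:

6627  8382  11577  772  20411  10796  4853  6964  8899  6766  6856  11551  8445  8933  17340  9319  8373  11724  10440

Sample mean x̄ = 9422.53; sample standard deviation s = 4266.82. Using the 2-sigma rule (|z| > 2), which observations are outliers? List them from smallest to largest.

Cutoffs at x̄ ± 2s: 9422.53 ± 2·4266.82 = [888.89, 17956.17].
772: z = -2.03, |z| > 2 → outlier.
20411: z = 2.58, |z| > 2 → outlier.
Every other value lies within [888.89, 17956.17].

772, 20411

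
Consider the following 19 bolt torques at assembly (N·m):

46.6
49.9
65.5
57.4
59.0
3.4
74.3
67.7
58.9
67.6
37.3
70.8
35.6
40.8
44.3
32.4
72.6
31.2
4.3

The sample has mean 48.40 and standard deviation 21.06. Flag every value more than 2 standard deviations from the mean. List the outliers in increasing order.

Cutoffs at x̄ ± 2s: 48.40 ± 2·21.06 = [6.28, 90.52].
3.4: z = -2.14, |z| > 2 → outlier.
4.3: z = -2.09, |z| > 2 → outlier.
Every other value lies within [6.28, 90.52].

3.4, 4.3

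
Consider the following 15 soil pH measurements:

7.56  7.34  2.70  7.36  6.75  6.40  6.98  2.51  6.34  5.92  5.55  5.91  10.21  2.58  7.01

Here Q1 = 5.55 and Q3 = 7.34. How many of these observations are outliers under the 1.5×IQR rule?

IQR = 1.79; fences at 5.55 − 2.685 = 2.865 and 7.34 + 2.685 = 10.025.
Outside the cutoffs: 2.51, 2.58, 2.70, 10.21.

4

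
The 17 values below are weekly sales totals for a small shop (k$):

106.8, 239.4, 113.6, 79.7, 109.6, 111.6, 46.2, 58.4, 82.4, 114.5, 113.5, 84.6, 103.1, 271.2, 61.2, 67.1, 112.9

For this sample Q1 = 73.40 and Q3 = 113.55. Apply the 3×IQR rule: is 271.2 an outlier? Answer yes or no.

IQR = Q3 − Q1 = 113.55 − 73.40 = 40.15.
Lower fence = Q1 − 3·IQR = 73.40 − 120.45 = -47.05.
Upper fence = Q3 + 3·IQR = 113.55 + 120.45 = 234.00.
271.2 lies above the upper fence.

yes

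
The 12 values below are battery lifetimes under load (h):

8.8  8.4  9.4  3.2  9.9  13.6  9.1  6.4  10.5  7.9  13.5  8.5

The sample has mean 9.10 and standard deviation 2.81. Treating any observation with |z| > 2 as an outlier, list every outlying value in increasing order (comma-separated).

3.2

Cutoffs at x̄ ± 2s: 9.10 ± 2·2.81 = [3.48, 14.72].
3.2: z = -2.10, |z| > 2 → outlier.
Every other value lies within [3.48, 14.72].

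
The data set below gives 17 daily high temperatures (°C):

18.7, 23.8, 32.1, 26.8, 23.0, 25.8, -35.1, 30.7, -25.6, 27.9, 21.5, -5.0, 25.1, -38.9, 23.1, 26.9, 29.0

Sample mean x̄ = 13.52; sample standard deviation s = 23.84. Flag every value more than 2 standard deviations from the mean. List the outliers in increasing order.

Cutoffs at x̄ ± 2s: 13.52 ± 2·23.84 = [-34.16, 61.20].
-38.9: z = -2.20, |z| > 2 → outlier.
-35.1: z = -2.04, |z| > 2 → outlier.
Every other value lies within [-34.16, 61.20].

-38.9, -35.1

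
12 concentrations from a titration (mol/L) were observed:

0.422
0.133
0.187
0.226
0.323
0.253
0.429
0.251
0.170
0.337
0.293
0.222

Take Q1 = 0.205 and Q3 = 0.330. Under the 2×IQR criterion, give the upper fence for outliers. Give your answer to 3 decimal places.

0.580

IQR = Q3 − Q1 = 0.330 − 0.205 = 0.125.
Lower fence = Q1 − 2·IQR = 0.205 − 0.250 = -0.045.
Upper fence = Q3 + 2·IQR = 0.330 + 0.250 = 0.580.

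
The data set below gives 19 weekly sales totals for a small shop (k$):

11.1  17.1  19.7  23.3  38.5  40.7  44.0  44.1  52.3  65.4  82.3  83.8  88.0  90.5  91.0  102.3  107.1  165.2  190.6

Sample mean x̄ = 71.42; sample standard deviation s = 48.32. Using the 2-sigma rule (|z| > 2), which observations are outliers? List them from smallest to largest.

190.6

Cutoffs at x̄ ± 2s: 71.42 ± 2·48.32 = [-25.22, 168.06].
190.6: z = 2.47, |z| > 2 → outlier.
Every other value lies within [-25.22, 168.06].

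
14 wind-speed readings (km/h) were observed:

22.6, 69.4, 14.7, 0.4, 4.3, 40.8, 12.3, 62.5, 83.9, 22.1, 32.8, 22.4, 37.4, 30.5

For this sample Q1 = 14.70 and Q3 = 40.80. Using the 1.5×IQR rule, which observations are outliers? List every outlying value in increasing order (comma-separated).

83.9

IQR = Q3 − Q1 = 40.80 − 14.70 = 26.10.
Lower fence = Q1 − 1.5·IQR = 14.70 − 39.15 = -24.45.
Upper fence = Q3 + 1.5·IQR = 40.80 + 39.15 = 79.95.
83.9 > 79.95 → outlier.
All remaining values lie within [-24.45, 79.95].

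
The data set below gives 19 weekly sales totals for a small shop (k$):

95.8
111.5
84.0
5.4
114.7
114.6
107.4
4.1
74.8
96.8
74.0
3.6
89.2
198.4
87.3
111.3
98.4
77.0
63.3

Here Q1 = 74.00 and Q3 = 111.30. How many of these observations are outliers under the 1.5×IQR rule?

4

IQR = 37.30; fences at 74.00 − 55.95 = 18.05 and 111.30 + 55.95 = 167.25.
Outside the cutoffs: 3.6, 4.1, 5.4, 198.4.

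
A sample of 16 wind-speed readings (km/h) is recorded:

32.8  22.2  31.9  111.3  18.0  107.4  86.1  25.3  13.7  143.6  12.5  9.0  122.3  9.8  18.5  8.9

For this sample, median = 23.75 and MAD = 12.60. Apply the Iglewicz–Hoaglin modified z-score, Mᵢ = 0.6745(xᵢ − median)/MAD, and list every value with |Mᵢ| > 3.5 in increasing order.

|Mᵢ| > 3.5 ⇔ |xᵢ − 23.75| > 3.5·12.60/0.6745 = 65.38.
So outliers lie outside [-41.63, 89.13].
107.4: M = 4.48 → outlier.
111.3: M = 4.69 → outlier.
122.3: M = 5.28 → outlier.
143.6: M = 6.42 → outlier.

107.4, 111.3, 122.3, 143.6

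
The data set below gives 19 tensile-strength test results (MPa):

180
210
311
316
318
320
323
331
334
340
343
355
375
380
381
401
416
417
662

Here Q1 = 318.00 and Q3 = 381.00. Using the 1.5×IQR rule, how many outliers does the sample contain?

3

IQR = 63.00; fences at 318.00 − 94.50 = 223.50 and 381.00 + 94.50 = 475.50.
Outside the cutoffs: 180, 210, 662.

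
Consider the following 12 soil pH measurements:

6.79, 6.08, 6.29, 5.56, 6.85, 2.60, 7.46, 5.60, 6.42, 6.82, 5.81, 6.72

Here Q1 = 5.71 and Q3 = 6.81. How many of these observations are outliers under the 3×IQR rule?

IQR = 1.10; fences at 5.71 − 3.30 = 2.41 and 6.81 + 3.30 = 10.11.
Every value lies within the cutoffs.

0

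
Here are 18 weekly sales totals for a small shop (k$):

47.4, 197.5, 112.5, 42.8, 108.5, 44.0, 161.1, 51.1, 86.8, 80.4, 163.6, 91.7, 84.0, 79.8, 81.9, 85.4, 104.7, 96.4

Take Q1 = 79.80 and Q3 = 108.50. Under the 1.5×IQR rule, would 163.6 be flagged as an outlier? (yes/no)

yes

IQR = Q3 − Q1 = 108.50 − 79.80 = 28.70.
Lower fence = Q1 − 1.5·IQR = 79.80 − 43.05 = 36.75.
Upper fence = Q3 + 1.5·IQR = 108.50 + 43.05 = 151.55.
163.6 lies above the upper fence.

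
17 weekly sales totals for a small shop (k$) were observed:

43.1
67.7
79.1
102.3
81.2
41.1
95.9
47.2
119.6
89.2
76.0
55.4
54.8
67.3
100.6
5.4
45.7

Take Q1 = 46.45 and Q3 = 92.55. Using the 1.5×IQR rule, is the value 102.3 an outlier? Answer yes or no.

no

IQR = Q3 − Q1 = 92.55 − 46.45 = 46.10.
Lower fence = Q1 − 1.5·IQR = 46.45 − 69.15 = -22.70.
Upper fence = Q3 + 1.5·IQR = 92.55 + 69.15 = 161.70.
102.3 lies within [-22.70, 161.70].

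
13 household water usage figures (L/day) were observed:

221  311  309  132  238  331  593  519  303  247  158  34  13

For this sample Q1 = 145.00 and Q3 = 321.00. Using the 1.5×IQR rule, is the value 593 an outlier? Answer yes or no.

yes

IQR = Q3 − Q1 = 321.00 − 145.00 = 176.00.
Lower fence = Q1 − 1.5·IQR = 145.00 − 264.00 = -119.00.
Upper fence = Q3 + 1.5·IQR = 321.00 + 264.00 = 585.00.
593 lies above the upper fence.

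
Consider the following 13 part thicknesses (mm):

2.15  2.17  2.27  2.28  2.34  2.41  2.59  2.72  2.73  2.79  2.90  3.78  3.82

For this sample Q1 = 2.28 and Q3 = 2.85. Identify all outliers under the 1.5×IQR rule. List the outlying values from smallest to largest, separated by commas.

IQR = Q3 − Q1 = 2.85 − 2.28 = 0.57.
Lower fence = Q1 − 1.5·IQR = 2.28 − 0.855 = 1.425.
Upper fence = Q3 + 1.5·IQR = 2.85 + 0.855 = 3.705.
3.78 > 3.705 → outlier.
3.82 > 3.705 → outlier.
All remaining values lie within [1.425, 3.705].

3.78, 3.82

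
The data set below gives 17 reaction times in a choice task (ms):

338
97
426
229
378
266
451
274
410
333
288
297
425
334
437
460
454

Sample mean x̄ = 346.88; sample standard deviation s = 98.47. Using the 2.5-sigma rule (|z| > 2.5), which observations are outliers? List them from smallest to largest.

97

Cutoffs at x̄ ± 2.5s: 346.88 ± 2.5·98.47 = [100.705, 593.055].
97: z = -2.54, |z| > 2.5 → outlier.
Every other value lies within [100.705, 593.055].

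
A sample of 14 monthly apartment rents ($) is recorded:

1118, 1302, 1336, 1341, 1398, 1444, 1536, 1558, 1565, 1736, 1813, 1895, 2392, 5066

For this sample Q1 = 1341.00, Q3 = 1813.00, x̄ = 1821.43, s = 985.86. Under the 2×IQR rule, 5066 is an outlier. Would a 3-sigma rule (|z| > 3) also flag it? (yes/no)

yes

z = (5066 − 1821.43) / 985.86 = 3.29.
|z| = 3.29 > 3.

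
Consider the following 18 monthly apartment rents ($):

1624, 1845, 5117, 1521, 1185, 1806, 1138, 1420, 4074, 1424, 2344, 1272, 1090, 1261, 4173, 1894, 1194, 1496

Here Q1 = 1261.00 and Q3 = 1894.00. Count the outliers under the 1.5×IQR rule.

3

IQR = 633.00; fences at 1261.00 − 949.50 = 311.50 and 1894.00 + 949.50 = 2843.50.
Outside the cutoffs: 4074, 4173, 5117.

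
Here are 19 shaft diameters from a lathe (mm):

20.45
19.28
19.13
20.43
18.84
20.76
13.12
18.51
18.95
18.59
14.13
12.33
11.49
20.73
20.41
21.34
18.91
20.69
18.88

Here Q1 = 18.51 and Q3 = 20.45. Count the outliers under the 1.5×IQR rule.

IQR = 1.94; fences at 18.51 − 2.91 = 15.60 and 20.45 + 2.91 = 23.36.
Outside the cutoffs: 11.49, 12.33, 13.12, 14.13.

4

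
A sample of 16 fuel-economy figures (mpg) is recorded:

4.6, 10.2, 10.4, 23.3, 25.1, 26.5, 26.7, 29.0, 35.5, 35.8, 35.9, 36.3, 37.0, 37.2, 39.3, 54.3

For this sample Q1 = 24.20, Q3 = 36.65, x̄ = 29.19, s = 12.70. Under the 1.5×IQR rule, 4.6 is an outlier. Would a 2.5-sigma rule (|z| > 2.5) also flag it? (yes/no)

no

z = (4.6 − 29.19) / 12.70 = -1.94.
|z| = 1.94 ≤ 2.5.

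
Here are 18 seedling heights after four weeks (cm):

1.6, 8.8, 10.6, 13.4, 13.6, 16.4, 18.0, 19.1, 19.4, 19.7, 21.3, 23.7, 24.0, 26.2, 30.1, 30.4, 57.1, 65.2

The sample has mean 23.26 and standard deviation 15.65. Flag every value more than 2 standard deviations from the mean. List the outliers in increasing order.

57.1, 65.2

Cutoffs at x̄ ± 2s: 23.26 ± 2·15.65 = [-8.04, 54.56].
57.1: z = 2.16, |z| > 2 → outlier.
65.2: z = 2.68, |z| > 2 → outlier.
Every other value lies within [-8.04, 54.56].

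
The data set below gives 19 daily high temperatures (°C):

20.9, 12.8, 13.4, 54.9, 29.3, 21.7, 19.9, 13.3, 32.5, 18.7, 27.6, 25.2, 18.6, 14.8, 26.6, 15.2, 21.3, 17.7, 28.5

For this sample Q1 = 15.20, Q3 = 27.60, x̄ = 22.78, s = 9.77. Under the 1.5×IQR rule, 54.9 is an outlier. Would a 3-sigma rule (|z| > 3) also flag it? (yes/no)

yes

z = (54.9 − 22.78) / 9.77 = 3.29.
|z| = 3.29 > 3.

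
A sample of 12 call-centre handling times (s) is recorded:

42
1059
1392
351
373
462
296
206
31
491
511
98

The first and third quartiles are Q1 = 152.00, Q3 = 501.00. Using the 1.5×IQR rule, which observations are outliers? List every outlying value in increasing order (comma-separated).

1059, 1392

IQR = Q3 − Q1 = 501.00 − 152.00 = 349.00.
Lower fence = Q1 − 1.5·IQR = 152.00 − 523.50 = -371.50.
Upper fence = Q3 + 1.5·IQR = 501.00 + 523.50 = 1024.50.
1059 > 1024.50 → outlier.
1392 > 1024.50 → outlier.
All remaining values lie within [-371.50, 1024.50].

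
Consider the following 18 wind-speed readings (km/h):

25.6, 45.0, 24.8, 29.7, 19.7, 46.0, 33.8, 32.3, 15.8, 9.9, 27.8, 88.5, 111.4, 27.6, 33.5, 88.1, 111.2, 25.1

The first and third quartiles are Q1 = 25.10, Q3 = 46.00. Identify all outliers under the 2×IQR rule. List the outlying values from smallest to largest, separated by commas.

IQR = Q3 − Q1 = 46.00 − 25.10 = 20.90.
Lower fence = Q1 − 2·IQR = 25.10 − 41.80 = -16.70.
Upper fence = Q3 + 2·IQR = 46.00 + 41.80 = 87.80.
88.1 > 87.80 → outlier.
88.5 > 87.80 → outlier.
111.2 > 87.80 → outlier.
111.4 > 87.80 → outlier.
All remaining values lie within [-16.70, 87.80].

88.1, 88.5, 111.2, 111.4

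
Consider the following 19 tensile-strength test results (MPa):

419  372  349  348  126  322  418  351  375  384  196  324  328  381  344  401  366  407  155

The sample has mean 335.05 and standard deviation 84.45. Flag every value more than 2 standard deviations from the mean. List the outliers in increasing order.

Cutoffs at x̄ ± 2s: 335.05 ± 2·84.45 = [166.15, 503.95].
126: z = -2.48, |z| > 2 → outlier.
155: z = -2.13, |z| > 2 → outlier.
Every other value lies within [166.15, 503.95].

126, 155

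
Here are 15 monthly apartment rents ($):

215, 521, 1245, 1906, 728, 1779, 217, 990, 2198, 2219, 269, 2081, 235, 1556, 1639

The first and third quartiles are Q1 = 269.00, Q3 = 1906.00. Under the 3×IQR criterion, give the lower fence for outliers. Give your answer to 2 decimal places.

-4642.00

IQR = Q3 − Q1 = 1906.00 − 269.00 = 1637.00.
Lower fence = Q1 − 3·IQR = 269.00 − 4911.00 = -4642.00.
Upper fence = Q3 + 3·IQR = 1906.00 + 4911.00 = 6817.00.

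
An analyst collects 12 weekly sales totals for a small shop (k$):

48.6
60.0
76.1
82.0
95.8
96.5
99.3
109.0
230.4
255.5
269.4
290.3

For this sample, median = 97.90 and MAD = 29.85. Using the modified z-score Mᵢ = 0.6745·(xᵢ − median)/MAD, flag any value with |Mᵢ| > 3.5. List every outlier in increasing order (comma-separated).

|Mᵢ| > 3.5 ⇔ |xᵢ − 97.90| > 3.5·29.85/0.6745 = 154.89.
So outliers lie outside [-56.99, 252.79].
255.5: M = 3.56 → outlier.
269.4: M = 3.88 → outlier.
290.3: M = 4.35 → outlier.

255.5, 269.4, 290.3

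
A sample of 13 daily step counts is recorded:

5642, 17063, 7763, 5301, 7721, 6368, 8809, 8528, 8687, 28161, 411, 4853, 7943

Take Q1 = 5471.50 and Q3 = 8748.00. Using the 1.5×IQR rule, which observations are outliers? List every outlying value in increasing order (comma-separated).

IQR = Q3 − Q1 = 8748.00 − 5471.50 = 3276.50.
Lower fence = Q1 − 1.5·IQR = 5471.50 − 4914.75 = 556.75.
Upper fence = Q3 + 1.5·IQR = 8748.00 + 4914.75 = 13662.75.
411 < 556.75 → outlier.
17063 > 13662.75 → outlier.
28161 > 13662.75 → outlier.
All remaining values lie within [556.75, 13662.75].

411, 17063, 28161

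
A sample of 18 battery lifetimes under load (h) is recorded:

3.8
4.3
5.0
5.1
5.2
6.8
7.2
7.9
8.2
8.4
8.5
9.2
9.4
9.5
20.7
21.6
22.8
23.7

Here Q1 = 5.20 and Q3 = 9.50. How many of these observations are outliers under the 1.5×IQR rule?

IQR = 4.30; fences at 5.20 − 6.45 = -1.25 and 9.50 + 6.45 = 15.95.
Outside the cutoffs: 20.7, 21.6, 22.8, 23.7.

4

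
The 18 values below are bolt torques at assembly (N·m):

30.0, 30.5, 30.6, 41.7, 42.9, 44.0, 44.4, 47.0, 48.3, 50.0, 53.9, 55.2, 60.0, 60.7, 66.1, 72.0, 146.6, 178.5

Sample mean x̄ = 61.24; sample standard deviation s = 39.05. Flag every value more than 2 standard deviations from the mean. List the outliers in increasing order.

Cutoffs at x̄ ± 2s: 61.24 ± 2·39.05 = [-16.86, 139.34].
146.6: z = 2.19, |z| > 2 → outlier.
178.5: z = 3.00, |z| > 2 → outlier.
Every other value lies within [-16.86, 139.34].

146.6, 178.5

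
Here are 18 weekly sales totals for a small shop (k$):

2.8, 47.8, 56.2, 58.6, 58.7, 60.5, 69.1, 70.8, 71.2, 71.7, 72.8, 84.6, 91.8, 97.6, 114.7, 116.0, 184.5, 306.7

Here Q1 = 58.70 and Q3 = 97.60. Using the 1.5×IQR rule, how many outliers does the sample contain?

IQR = 38.90; fences at 58.70 − 58.35 = 0.35 and 97.60 + 58.35 = 155.95.
Outside the cutoffs: 184.5, 306.7.

2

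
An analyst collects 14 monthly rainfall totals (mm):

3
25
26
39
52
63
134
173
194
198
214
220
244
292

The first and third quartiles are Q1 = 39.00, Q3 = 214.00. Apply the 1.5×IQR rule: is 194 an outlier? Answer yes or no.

IQR = Q3 − Q1 = 214.00 − 39.00 = 175.00.
Lower fence = Q1 − 1.5·IQR = 39.00 − 262.50 = -223.50.
Upper fence = Q3 + 1.5·IQR = 214.00 + 262.50 = 476.50.
194 lies within [-223.50, 476.50].

no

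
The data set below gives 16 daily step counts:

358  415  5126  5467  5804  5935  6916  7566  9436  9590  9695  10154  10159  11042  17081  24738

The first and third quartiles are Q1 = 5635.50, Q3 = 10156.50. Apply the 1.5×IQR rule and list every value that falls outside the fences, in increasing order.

17081, 24738

IQR = Q3 − Q1 = 10156.50 − 5635.50 = 4521.00.
Lower fence = Q1 − 1.5·IQR = 5635.50 − 6781.50 = -1146.00.
Upper fence = Q3 + 1.5·IQR = 10156.50 + 6781.50 = 16938.00.
17081 > 16938.00 → outlier.
24738 > 16938.00 → outlier.
All remaining values lie within [-1146.00, 16938.00].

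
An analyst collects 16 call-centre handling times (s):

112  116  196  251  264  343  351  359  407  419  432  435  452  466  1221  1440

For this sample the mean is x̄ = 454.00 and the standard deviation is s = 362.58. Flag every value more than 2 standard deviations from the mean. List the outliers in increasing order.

Cutoffs at x̄ ± 2s: 454.00 ± 2·362.58 = [-271.16, 1179.16].
1221: z = 2.12, |z| > 2 → outlier.
1440: z = 2.72, |z| > 2 → outlier.
Every other value lies within [-271.16, 1179.16].

1221, 1440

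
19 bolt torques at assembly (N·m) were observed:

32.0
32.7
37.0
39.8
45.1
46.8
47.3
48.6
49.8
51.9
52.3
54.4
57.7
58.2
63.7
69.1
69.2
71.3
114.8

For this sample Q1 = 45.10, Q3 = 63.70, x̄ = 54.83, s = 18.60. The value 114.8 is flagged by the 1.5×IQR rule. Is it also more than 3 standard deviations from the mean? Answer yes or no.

z = (114.8 − 54.83) / 18.60 = 3.22.
|z| = 3.22 > 3.

yes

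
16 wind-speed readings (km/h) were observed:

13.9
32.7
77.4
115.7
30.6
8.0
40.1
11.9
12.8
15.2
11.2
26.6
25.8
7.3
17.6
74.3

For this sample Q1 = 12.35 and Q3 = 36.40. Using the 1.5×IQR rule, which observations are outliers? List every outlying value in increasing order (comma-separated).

74.3, 77.4, 115.7

IQR = Q3 − Q1 = 36.40 − 12.35 = 24.05.
Lower fence = Q1 − 1.5·IQR = 12.35 − 36.075 = -23.725.
Upper fence = Q3 + 1.5·IQR = 36.40 + 36.075 = 72.475.
74.3 > 72.475 → outlier.
77.4 > 72.475 → outlier.
115.7 > 72.475 → outlier.
All remaining values lie within [-23.725, 72.475].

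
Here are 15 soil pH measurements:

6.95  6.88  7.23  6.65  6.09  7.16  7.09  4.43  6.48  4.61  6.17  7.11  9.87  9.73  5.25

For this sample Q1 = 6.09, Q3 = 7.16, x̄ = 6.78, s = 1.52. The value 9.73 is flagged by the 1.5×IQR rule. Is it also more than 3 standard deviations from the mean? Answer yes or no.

no

z = (9.73 − 6.78) / 1.52 = 1.94.
|z| = 1.94 ≤ 3.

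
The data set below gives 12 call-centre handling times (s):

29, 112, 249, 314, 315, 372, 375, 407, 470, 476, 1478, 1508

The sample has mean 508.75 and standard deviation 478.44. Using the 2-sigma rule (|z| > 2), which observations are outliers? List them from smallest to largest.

Cutoffs at x̄ ± 2s: 508.75 ± 2·478.44 = [-448.13, 1465.63].
1478: z = 2.03, |z| > 2 → outlier.
1508: z = 2.09, |z| > 2 → outlier.
Every other value lies within [-448.13, 1465.63].

1478, 1508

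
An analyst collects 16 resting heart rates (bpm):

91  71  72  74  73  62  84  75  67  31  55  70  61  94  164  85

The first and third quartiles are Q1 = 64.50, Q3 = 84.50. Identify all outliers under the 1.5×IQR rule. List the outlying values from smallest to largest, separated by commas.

IQR = Q3 − Q1 = 84.50 − 64.50 = 20.00.
Lower fence = Q1 − 1.5·IQR = 64.50 − 30.00 = 34.50.
Upper fence = Q3 + 1.5·IQR = 84.50 + 30.00 = 114.50.
31 < 34.50 → outlier.
164 > 114.50 → outlier.
All remaining values lie within [34.50, 114.50].

31, 164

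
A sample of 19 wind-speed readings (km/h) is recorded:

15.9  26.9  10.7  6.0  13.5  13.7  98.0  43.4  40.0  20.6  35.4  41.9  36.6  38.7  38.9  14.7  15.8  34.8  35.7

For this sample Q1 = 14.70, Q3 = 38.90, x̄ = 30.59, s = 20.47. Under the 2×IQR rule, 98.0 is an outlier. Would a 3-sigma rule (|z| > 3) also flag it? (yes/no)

yes

z = (98.0 − 30.59) / 20.47 = 3.29.
|z| = 3.29 > 3.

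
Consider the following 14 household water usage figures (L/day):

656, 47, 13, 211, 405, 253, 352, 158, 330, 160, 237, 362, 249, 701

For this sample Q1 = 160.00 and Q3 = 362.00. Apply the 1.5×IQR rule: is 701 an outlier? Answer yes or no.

yes

IQR = Q3 − Q1 = 362.00 − 160.00 = 202.00.
Lower fence = Q1 − 1.5·IQR = 160.00 − 303.00 = -143.00.
Upper fence = Q3 + 1.5·IQR = 362.00 + 303.00 = 665.00.
701 lies above the upper fence.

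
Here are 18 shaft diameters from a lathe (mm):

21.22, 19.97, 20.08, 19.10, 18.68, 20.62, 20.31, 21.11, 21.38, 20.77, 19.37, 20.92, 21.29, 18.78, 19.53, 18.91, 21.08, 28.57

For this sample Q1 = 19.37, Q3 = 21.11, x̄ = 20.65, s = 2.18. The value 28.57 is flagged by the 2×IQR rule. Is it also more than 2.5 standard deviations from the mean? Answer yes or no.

yes

z = (28.57 − 20.65) / 2.18 = 3.63.
|z| = 3.63 > 2.5.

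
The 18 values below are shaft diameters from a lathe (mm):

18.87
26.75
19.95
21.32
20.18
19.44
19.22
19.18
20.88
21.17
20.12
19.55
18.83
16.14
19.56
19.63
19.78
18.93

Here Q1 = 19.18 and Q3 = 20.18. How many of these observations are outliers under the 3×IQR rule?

IQR = 1.00; fences at 19.18 − 3.00 = 16.18 and 20.18 + 3.00 = 23.18.
Outside the cutoffs: 16.14, 26.75.

2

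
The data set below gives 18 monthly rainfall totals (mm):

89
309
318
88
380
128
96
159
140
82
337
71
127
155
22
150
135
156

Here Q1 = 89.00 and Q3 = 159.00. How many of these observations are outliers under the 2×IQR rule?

IQR = 70.00; fences at 89.00 − 140.00 = -51.00 and 159.00 + 140.00 = 299.00.
Outside the cutoffs: 309, 318, 337, 380.

4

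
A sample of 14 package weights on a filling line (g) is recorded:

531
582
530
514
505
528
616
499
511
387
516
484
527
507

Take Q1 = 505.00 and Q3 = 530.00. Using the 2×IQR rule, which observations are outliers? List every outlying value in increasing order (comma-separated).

IQR = Q3 − Q1 = 530.00 − 505.00 = 25.00.
Lower fence = Q1 − 2·IQR = 505.00 − 50.00 = 455.00.
Upper fence = Q3 + 2·IQR = 530.00 + 50.00 = 580.00.
387 < 455.00 → outlier.
582 > 580.00 → outlier.
616 > 580.00 → outlier.
All remaining values lie within [455.00, 580.00].

387, 582, 616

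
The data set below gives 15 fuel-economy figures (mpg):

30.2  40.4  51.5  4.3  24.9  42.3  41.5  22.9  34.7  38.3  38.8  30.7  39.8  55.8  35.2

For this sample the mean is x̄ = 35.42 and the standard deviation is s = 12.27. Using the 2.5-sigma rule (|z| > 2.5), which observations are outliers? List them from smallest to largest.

Cutoffs at x̄ ± 2.5s: 35.42 ± 2.5·12.27 = [4.745, 66.095].
4.3: z = -2.54, |z| > 2.5 → outlier.
Every other value lies within [4.745, 66.095].

4.3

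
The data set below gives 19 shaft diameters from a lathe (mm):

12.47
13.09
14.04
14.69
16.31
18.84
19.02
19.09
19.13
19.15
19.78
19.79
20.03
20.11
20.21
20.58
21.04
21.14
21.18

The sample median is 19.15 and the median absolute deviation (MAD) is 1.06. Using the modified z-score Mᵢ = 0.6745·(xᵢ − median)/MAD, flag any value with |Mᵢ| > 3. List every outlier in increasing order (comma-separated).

12.47, 13.09, 14.04

|Mᵢ| > 3 ⇔ |xᵢ − 19.15| > 3·1.06/0.6745 = 4.71.
So outliers lie outside [14.44, 23.86].
12.47: M = -4.25 → outlier.
13.09: M = -3.86 → outlier.
14.04: M = -3.25 → outlier.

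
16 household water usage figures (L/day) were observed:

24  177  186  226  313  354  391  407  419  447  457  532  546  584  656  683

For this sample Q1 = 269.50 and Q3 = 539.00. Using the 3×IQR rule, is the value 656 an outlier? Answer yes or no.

no

IQR = Q3 − Q1 = 539.00 − 269.50 = 269.50.
Lower fence = Q1 − 3·IQR = 269.50 − 808.50 = -539.00.
Upper fence = Q3 + 3·IQR = 539.00 + 808.50 = 1347.50.
656 lies within [-539.00, 1347.50].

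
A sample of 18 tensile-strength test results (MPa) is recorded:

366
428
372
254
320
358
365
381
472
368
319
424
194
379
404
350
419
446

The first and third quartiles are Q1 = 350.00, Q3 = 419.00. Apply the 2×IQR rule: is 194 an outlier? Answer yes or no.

yes

IQR = Q3 − Q1 = 419.00 − 350.00 = 69.00.
Lower fence = Q1 − 2·IQR = 350.00 − 138.00 = 212.00.
Upper fence = Q3 + 2·IQR = 419.00 + 138.00 = 557.00.
194 lies below the lower fence.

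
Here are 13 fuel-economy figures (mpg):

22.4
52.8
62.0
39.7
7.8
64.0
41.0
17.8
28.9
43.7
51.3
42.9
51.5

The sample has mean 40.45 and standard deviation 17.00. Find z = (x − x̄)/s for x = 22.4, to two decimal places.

-1.06

z = (22.4 − 40.45) / 17.00 = -1.06.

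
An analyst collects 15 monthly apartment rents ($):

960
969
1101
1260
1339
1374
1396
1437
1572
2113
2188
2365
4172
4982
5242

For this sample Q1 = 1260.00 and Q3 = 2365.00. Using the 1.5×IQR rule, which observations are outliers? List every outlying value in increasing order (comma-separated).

IQR = Q3 − Q1 = 2365.00 − 1260.00 = 1105.00.
Lower fence = Q1 − 1.5·IQR = 1260.00 − 1657.50 = -397.50.
Upper fence = Q3 + 1.5·IQR = 2365.00 + 1657.50 = 4022.50.
4172 > 4022.50 → outlier.
4982 > 4022.50 → outlier.
5242 > 4022.50 → outlier.
All remaining values lie within [-397.50, 4022.50].

4172, 4982, 5242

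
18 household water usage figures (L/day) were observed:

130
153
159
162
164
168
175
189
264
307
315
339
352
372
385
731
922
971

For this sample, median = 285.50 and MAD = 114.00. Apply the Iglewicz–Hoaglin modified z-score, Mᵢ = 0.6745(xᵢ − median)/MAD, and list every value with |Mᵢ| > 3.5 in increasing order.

922, 971

|Mᵢ| > 3.5 ⇔ |xᵢ − 285.50| > 3.5·114.00/0.6745 = 591.55.
So outliers lie outside [-306.05, 877.05].
922: M = 3.77 → outlier.
971: M = 4.06 → outlier.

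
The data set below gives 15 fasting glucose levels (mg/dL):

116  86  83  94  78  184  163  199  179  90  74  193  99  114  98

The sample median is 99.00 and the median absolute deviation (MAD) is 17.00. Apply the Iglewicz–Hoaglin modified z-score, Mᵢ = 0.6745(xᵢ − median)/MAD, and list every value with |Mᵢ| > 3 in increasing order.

179, 184, 193, 199

|Mᵢ| > 3 ⇔ |xᵢ − 99.00| > 3·17.00/0.6745 = 75.61.
So outliers lie outside [23.39, 174.61].
179: M = 3.17 → outlier.
184: M = 3.37 → outlier.
193: M = 3.73 → outlier.
199: M = 3.97 → outlier.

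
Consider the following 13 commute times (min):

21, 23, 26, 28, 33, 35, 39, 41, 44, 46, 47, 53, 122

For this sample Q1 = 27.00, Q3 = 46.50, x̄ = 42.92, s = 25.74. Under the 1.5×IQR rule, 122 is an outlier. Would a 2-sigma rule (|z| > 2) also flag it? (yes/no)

z = (122 − 42.92) / 25.74 = 3.07.
|z| = 3.07 > 2.

yes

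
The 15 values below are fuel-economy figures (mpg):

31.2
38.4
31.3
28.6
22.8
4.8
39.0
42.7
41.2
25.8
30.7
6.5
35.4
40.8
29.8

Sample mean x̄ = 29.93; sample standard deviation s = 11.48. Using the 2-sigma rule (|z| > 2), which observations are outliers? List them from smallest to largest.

Cutoffs at x̄ ± 2s: 29.93 ± 2·11.48 = [6.97, 52.89].
4.8: z = -2.19, |z| > 2 → outlier.
6.5: z = -2.04, |z| > 2 → outlier.
Every other value lies within [6.97, 52.89].

4.8, 6.5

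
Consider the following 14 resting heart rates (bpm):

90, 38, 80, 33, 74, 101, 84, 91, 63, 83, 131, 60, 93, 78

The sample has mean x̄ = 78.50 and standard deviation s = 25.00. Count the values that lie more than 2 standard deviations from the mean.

1

Cutoffs: x̄ ± 2s = [28.50, 128.50].
Outside the cutoffs: 131.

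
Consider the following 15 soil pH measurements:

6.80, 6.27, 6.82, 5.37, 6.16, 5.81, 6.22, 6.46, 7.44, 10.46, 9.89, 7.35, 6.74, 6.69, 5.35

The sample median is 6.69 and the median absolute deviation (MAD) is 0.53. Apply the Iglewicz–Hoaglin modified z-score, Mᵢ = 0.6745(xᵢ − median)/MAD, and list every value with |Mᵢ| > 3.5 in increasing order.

9.89, 10.46

|Mᵢ| > 3.5 ⇔ |xᵢ − 6.69| > 3.5·0.53/0.6745 = 2.75.
So outliers lie outside [3.94, 9.44].
9.89: M = 4.07 → outlier.
10.46: M = 4.80 → outlier.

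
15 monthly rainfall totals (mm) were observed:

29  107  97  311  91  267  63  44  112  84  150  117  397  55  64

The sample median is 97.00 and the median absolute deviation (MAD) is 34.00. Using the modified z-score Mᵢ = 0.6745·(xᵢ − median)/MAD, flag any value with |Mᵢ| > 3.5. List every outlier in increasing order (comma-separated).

311, 397

|Mᵢ| > 3.5 ⇔ |xᵢ − 97.00| > 3.5·34.00/0.6745 = 176.43.
So outliers lie outside [-79.43, 273.43].
311: M = 4.25 → outlier.
397: M = 5.95 → outlier.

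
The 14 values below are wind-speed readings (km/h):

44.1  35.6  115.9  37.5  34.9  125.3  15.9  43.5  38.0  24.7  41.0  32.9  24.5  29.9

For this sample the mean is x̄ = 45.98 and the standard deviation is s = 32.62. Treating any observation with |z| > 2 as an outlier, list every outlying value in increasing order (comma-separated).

Cutoffs at x̄ ± 2s: 45.98 ± 2·32.62 = [-19.26, 111.22].
115.9: z = 2.14, |z| > 2 → outlier.
125.3: z = 2.43, |z| > 2 → outlier.
Every other value lies within [-19.26, 111.22].

115.9, 125.3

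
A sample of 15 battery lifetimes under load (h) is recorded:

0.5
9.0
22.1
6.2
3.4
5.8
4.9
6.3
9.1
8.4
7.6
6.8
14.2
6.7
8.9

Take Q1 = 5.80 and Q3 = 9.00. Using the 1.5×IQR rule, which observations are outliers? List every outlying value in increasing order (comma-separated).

IQR = Q3 − Q1 = 9.00 − 5.80 = 3.20.
Lower fence = Q1 − 1.5·IQR = 5.80 − 4.80 = 1.00.
Upper fence = Q3 + 1.5·IQR = 9.00 + 4.80 = 13.80.
0.5 < 1.00 → outlier.
14.2 > 13.80 → outlier.
22.1 > 13.80 → outlier.
All remaining values lie within [1.00, 13.80].

0.5, 14.2, 22.1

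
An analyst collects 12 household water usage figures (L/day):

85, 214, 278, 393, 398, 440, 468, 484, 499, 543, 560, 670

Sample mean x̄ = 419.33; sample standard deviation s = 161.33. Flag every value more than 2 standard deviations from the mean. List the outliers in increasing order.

85

Cutoffs at x̄ ± 2s: 419.33 ± 2·161.33 = [96.67, 741.99].
85: z = -2.07, |z| > 2 → outlier.
Every other value lies within [96.67, 741.99].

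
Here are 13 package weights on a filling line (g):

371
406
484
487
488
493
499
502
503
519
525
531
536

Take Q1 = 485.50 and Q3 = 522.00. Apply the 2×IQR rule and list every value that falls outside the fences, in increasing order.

371, 406

IQR = Q3 − Q1 = 522.00 − 485.50 = 36.50.
Lower fence = Q1 − 2·IQR = 485.50 − 73.00 = 412.50.
Upper fence = Q3 + 2·IQR = 522.00 + 73.00 = 595.00.
371 < 412.50 → outlier.
406 < 412.50 → outlier.
All remaining values lie within [412.50, 595.00].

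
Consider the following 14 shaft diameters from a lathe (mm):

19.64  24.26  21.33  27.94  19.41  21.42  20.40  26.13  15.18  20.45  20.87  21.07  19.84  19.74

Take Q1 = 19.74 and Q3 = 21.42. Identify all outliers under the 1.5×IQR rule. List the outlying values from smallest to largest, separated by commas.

15.18, 24.26, 26.13, 27.94

IQR = Q3 − Q1 = 21.42 − 19.74 = 1.68.
Lower fence = Q1 − 1.5·IQR = 19.74 − 2.52 = 17.22.
Upper fence = Q3 + 1.5·IQR = 21.42 + 2.52 = 23.94.
15.18 < 17.22 → outlier.
24.26 > 23.94 → outlier.
26.13 > 23.94 → outlier.
27.94 > 23.94 → outlier.
All remaining values lie within [17.22, 23.94].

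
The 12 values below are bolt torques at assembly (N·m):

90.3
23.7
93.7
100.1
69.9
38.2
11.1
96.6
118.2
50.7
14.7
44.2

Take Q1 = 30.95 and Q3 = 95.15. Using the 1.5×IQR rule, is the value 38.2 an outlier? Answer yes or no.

no

IQR = Q3 − Q1 = 95.15 − 30.95 = 64.20.
Lower fence = Q1 − 1.5·IQR = 30.95 − 96.30 = -65.35.
Upper fence = Q3 + 1.5·IQR = 95.15 + 96.30 = 191.45.
38.2 lies within [-65.35, 191.45].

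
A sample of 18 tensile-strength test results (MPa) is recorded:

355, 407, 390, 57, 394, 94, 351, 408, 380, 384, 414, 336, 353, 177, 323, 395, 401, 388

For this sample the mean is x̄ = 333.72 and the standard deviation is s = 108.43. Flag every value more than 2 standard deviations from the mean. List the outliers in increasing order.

57, 94

Cutoffs at x̄ ± 2s: 333.72 ± 2·108.43 = [116.86, 550.58].
57: z = -2.55, |z| > 2 → outlier.
94: z = -2.21, |z| > 2 → outlier.
Every other value lies within [116.86, 550.58].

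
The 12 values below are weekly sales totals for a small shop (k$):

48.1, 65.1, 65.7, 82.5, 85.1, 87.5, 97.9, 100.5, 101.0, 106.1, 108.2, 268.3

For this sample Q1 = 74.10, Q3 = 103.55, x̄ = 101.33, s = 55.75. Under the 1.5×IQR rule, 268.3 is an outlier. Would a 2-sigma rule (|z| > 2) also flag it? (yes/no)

yes

z = (268.3 − 101.33) / 55.75 = 2.99.
|z| = 2.99 > 2.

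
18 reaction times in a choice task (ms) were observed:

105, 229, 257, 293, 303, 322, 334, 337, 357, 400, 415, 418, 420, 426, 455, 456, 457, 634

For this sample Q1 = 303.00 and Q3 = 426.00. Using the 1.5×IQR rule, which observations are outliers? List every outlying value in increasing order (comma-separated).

IQR = Q3 − Q1 = 426.00 − 303.00 = 123.00.
Lower fence = Q1 − 1.5·IQR = 303.00 − 184.50 = 118.50.
Upper fence = Q3 + 1.5·IQR = 426.00 + 184.50 = 610.50.
105 < 118.50 → outlier.
634 > 610.50 → outlier.
All remaining values lie within [118.50, 610.50].

105, 634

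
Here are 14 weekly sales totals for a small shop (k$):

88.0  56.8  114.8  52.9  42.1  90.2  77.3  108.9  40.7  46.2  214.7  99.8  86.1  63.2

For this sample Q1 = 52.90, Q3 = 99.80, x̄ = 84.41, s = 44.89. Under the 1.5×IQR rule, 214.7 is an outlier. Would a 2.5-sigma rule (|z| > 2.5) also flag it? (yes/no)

yes

z = (214.7 − 84.41) / 44.89 = 2.90.
|z| = 2.90 > 2.5.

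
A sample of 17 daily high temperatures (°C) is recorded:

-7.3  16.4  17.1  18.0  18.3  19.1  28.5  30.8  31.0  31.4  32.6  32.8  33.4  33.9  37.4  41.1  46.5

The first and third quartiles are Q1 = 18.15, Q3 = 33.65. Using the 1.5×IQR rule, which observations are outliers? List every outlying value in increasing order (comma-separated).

IQR = Q3 − Q1 = 33.65 − 18.15 = 15.50.
Lower fence = Q1 − 1.5·IQR = 18.15 − 23.25 = -5.10.
Upper fence = Q3 + 1.5·IQR = 33.65 + 23.25 = 56.90.
-7.3 < -5.10 → outlier.
All remaining values lie within [-5.10, 56.90].

-7.3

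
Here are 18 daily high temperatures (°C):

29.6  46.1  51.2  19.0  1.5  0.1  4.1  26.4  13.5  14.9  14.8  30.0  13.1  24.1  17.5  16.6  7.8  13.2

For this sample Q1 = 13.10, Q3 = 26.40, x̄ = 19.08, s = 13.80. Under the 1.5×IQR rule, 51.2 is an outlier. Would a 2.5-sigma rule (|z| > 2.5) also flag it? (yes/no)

z = (51.2 − 19.08) / 13.80 = 2.33.
|z| = 2.33 ≤ 2.5.

no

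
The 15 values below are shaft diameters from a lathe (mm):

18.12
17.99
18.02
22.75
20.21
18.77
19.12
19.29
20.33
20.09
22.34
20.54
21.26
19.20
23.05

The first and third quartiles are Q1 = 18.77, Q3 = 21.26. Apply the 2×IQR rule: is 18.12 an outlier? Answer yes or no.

no

IQR = Q3 − Q1 = 21.26 − 18.77 = 2.49.
Lower fence = Q1 − 2·IQR = 18.77 − 4.98 = 13.79.
Upper fence = Q3 + 2·IQR = 21.26 + 4.98 = 26.24.
18.12 lies within [13.79, 26.24].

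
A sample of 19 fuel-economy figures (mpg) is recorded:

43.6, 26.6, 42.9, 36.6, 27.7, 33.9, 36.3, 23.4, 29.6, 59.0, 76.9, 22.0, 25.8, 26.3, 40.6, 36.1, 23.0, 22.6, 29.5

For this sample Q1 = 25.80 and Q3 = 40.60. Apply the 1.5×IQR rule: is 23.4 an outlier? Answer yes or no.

no

IQR = Q3 − Q1 = 40.60 − 25.80 = 14.80.
Lower fence = Q1 − 1.5·IQR = 25.80 − 22.20 = 3.60.
Upper fence = Q3 + 1.5·IQR = 40.60 + 22.20 = 62.80.
23.4 lies within [3.60, 62.80].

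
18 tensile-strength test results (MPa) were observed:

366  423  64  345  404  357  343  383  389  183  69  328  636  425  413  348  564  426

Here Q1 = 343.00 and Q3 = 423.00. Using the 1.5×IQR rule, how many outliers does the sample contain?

IQR = 80.00; fences at 343.00 − 120.00 = 223.00 and 423.00 + 120.00 = 543.00.
Outside the cutoffs: 64, 69, 183, 564, 636.

5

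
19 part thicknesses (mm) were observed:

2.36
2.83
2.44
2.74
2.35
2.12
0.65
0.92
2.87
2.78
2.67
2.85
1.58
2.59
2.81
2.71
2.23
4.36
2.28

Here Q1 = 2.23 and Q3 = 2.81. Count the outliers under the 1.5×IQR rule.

IQR = 0.58; fences at 2.23 − 0.87 = 1.36 and 2.81 + 0.87 = 3.68.
Outside the cutoffs: 0.65, 0.92, 4.36.

3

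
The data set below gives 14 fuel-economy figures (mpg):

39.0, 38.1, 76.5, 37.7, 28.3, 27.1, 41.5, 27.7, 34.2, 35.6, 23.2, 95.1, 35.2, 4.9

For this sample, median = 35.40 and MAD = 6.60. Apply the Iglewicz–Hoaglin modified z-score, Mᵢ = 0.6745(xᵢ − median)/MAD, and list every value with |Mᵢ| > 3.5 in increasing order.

76.5, 95.1

|Mᵢ| > 3.5 ⇔ |xᵢ − 35.40| > 3.5·6.60/0.6745 = 34.25.
So outliers lie outside [1.15, 69.65].
76.5: M = 4.20 → outlier.
95.1: M = 6.10 → outlier.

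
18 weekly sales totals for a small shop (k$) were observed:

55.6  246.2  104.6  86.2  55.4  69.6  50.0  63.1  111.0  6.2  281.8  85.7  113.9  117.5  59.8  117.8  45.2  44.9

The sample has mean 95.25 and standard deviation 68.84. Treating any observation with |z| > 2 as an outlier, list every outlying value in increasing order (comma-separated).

246.2, 281.8

Cutoffs at x̄ ± 2s: 95.25 ± 2·68.84 = [-42.43, 232.93].
246.2: z = 2.19, |z| > 2 → outlier.
281.8: z = 2.71, |z| > 2 → outlier.
Every other value lies within [-42.43, 232.93].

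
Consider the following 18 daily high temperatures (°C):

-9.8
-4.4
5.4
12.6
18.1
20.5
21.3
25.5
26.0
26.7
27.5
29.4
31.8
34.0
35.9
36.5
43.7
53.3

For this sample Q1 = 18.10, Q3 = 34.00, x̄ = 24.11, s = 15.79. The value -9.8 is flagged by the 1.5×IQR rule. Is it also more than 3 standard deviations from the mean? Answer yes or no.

z = (-9.8 − 24.11) / 15.79 = -2.15.
|z| = 2.15 ≤ 3.

no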